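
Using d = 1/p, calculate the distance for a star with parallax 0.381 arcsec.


d = 1/p = 1/0.381 = 2.6247

2.6247 pc


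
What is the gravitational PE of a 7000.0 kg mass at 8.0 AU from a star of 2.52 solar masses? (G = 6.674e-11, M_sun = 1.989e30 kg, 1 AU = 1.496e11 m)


M = 2.52 * 1.989e30 kg = 5.01228e+30 kg; r = 8.0 AU * 1.496e11 m/AU = 1.1968e+12 m. U = -GM*m/r = -(6.674e-11 * 5.01228e+30 * 7000.0) / 1.1968e+12 = -1.957e+12

-1.957e+12 J


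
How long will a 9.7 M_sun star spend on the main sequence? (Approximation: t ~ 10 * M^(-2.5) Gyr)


t = 10 * M^(-2.5) = 10 * 9.7^(-2.5) = 0.0341

0.0341 Gyr


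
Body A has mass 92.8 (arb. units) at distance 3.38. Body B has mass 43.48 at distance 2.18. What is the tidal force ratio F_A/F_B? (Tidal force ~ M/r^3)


Ratio = (M1/r1^3) / (M2/r2^3) = (92.8/3.38^3) / (43.48/2.18^3) = 0.5726

0.5726


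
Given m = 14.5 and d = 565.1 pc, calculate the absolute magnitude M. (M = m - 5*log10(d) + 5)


M = m - 5*log10(d) + 5 = 14.5 - 5*log10(565.1) + 5 = 5.7394

5.7394


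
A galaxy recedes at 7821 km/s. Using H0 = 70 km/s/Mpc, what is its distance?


d = v / H0 = 7821 / 70 = 111.7286

111.7286 Mpc


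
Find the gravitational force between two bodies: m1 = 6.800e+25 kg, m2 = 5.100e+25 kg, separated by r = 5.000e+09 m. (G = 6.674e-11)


F = G*m1*m2/r^2 = 6.674e-11 * 6.800e+25 * 5.100e+25 / (5.000e+09)^2 = 6.674e-11 * 3.468e+51 / 2.500e+19 = 9.258e+21

9.258e+21 N


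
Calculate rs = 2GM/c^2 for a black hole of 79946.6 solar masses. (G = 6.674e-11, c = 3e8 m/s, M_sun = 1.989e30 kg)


M = 79946.6 * 1.989e30 kg = 1.590137874e+35 kg. rs = 2GM/c^2 = 2 * 6.674e-11 * 1.590137874e+35 / (3e8)^2 = 2.358e+08

2.358e+08 m


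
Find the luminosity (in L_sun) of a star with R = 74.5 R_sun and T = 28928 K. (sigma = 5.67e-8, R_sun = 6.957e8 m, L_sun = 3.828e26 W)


R = 74.5 * 6.957e8 m = 5.182965e+10 m. L = 4*pi*R^2*sigma*T^4 = 4*pi*(5.182965e+10)^2 * 5.67e-8 * 28928^4 = 1.340365097e+33 W. L/L_sun = 1.340365097e+33 / 3.828e26 = 3.501e+06

3.501e+06 L_sun


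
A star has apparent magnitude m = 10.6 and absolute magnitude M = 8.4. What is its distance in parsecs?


d = 10^((m - M + 5)/5) = 10^((10.6 - 8.4 + 5)/5) = 27.5423

27.5423 pc


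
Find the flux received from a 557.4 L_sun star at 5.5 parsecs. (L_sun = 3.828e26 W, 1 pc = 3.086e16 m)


F = L / (4*pi*d^2) = 2.134e+29 / (4*pi*(1.697e+17)^2) = 5.894e-07

5.894e-07 W/m^2


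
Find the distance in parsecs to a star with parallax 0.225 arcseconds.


d = 1/p = 1/0.225 = 4.4444

4.4444 pc


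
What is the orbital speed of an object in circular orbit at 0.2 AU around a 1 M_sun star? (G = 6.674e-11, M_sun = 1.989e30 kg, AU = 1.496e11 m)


v = sqrt(GM/r) = sqrt(6.674e-11 * 1.989e+30 / 2.992e+10) = 66608.5068

66608.5068 m/s


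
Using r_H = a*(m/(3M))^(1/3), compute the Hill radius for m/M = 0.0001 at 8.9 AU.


r_H = a * (m/3M)^(1/3) = 8.9 * (0.0001/3)^(1/3) = 0.2864

0.2864 AU


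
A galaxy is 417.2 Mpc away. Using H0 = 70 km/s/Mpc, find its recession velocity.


v = H0 * d = 70 * 417.2 = 29204.0

29204.0 km/s


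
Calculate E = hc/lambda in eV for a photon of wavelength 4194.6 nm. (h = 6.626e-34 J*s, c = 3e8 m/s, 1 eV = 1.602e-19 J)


E = hc/lambda = 6.626e-34 * 3e8 / 4.195e-06 = 4.739e-20 J = 0.2958 eV

0.2958 eV


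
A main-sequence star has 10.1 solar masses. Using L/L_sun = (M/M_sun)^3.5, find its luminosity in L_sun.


L/L_sun = (M/M_sun)^3.5 = 10.1^3.5 = 3274.3478

3274.3478 L_sun


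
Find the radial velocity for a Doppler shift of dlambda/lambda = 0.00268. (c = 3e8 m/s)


v = (dlambda/lambda) * c = 0.00268 * 3e8 = 804000.0

804000.0 m/s


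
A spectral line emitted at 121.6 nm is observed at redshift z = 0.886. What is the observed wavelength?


lam_obs = lam_emit * (1 + z) = 121.6 * (1 + 0.886) = 229.3376

229.3376 nm


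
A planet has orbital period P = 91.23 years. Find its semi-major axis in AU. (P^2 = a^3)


a = P^(2/3) = 91.23^(2/3) = 20.2656

20.2656 AU


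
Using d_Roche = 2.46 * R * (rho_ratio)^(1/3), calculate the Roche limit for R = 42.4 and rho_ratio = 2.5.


d_Roche = 2.46 * 42.4 * 2.5^(1/3) = 141.5623

141.5623


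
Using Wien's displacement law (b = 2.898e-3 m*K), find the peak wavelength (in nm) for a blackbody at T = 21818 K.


lam_max = b / T = 2.898e-3 / 21818 = 1.328e-07 m = 132.8261 nm

132.8261 nm


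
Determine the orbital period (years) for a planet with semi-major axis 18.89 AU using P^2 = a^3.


P = a^(3/2) = 18.89^1.5 = 82.1009

82.1009 years


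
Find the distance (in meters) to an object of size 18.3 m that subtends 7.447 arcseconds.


D = size / theta_rad, theta_rad = 7.447 * pi/(180*3600) = 3.610e-05, D = 506867.9944

506867.9944 m


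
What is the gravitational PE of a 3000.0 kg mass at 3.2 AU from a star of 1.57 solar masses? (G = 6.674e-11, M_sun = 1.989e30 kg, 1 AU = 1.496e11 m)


M = 1.57 * 1.989e30 kg = 3.12273e+30 kg; r = 3.2 AU * 1.496e11 m/AU = 4.7872e+11 m. U = -GM*m/r = -(6.674e-11 * 3.12273e+30 * 3000.0) / 4.7872e+11 = -1.306e+12

-1.306e+12 J


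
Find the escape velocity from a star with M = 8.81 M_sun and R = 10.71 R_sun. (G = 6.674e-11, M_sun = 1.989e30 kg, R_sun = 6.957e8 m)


M = 8.81 * 1.989e30 kg = 1.752309e+31 kg; R = 10.71 * 6.957e8 m = 7.450947e+09 m. v_esc = sqrt(2GM/R) = sqrt(2 * 6.674e-11 * 1.752309e+31 / 7.450947e+09) = 560283.3384

560283.3384 m/s


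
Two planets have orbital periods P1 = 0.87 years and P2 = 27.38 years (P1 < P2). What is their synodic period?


1/P_syn = |1/P1 - 1/P2| = |1/0.87 - 1/27.38| => P_syn = 0.8986

0.8986 years


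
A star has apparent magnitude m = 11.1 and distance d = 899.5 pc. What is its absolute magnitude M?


M = m - 5*log10(d) + 5 = 11.1 - 5*log10(899.5) + 5 = 1.33

1.33


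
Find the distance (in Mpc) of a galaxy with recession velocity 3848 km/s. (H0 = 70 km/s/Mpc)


d = v / H0 = 3848 / 70 = 54.9714

54.9714 Mpc


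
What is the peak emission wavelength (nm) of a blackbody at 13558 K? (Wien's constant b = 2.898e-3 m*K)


lam_max = b / T = 2.898e-3 / 13558 = 2.137e-07 m = 213.7483 nm

213.7483 nm


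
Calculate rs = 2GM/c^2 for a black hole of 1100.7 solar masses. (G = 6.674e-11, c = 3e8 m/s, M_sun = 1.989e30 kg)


M = 1100.7 * 1.989e30 kg = 2.1892923e+33 kg. rs = 2GM/c^2 = 2 * 6.674e-11 * 2.1892923e+33 / (3e8)^2 = 3.247e+06

3.247e+06 m


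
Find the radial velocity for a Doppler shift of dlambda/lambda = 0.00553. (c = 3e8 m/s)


v = (dlambda/lambda) * c = 0.00553 * 3e8 = 1.659e+06

1.659e+06 m/s


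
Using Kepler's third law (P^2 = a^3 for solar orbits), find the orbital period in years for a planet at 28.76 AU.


P = a^(3/2) = 28.76^1.5 = 154.2351

154.2351 years


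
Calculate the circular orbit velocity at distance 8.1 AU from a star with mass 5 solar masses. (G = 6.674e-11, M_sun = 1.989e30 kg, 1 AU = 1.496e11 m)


v = sqrt(GM/r) = sqrt(6.674e-11 * 9.945e+30 / 1.212e+12) = 23403.8437

23403.8437 m/s


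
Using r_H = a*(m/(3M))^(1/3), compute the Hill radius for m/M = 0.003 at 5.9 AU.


r_H = a * (m/3M)^(1/3) = 5.9 * (0.003/3)^(1/3) = 0.59

0.59 AU


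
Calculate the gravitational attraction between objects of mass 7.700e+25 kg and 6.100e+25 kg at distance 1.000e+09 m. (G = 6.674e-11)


F = G*m1*m2/r^2 = 6.674e-11 * 7.700e+25 * 6.100e+25 / (1.000e+09)^2 = 6.674e-11 * 4.697e+51 / 1.000e+18 = 3.135e+23

3.135e+23 N


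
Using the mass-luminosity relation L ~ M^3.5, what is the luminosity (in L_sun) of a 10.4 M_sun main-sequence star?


L/L_sun = (M/M_sun)^3.5 = 10.4^3.5 = 3627.5774

3627.5774 L_sun


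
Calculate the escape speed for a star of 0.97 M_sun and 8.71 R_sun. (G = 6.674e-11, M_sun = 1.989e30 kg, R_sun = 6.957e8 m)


M = 0.97 * 1.989e30 kg = 1.92933e+30 kg; R = 8.71 * 6.957e8 m = 6.059547e+09 m. v_esc = sqrt(2GM/R) = sqrt(2 * 6.674e-11 * 1.92933e+30 / 6.059547e+09) = 206153.7687

206153.7687 m/s


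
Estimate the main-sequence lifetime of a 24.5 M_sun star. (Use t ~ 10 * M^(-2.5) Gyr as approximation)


t = 10 * M^(-2.5) = 10 * 24.5^(-2.5) = 0.0034

0.0034 Gyr


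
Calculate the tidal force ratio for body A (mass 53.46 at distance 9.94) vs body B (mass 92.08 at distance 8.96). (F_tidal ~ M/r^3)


Ratio = (M1/r1^3) / (M2/r2^3) = (53.46/9.94^3) / (92.08/8.96^3) = 0.4252

0.4252


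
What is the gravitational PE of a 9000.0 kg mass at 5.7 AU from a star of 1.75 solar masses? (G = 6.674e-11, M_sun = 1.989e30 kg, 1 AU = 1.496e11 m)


M = 1.75 * 1.989e30 kg = 3.48075e+30 kg; r = 5.7 AU * 1.496e11 m/AU = 8.5272e+11 m. U = -GM*m/r = -(6.674e-11 * 3.48075e+30 * 9000.0) / 8.5272e+11 = -2.452e+12

-2.452e+12 J


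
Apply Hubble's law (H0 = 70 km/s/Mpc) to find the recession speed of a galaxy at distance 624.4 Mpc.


v = H0 * d = 70 * 624.4 = 43708.0

43708.0 km/s


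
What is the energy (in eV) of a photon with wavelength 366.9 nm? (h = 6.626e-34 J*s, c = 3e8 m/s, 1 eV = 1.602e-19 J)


E = hc/lambda = 6.626e-34 * 3e8 / 3.669e-07 = 5.418e-19 J = 3.3819 eV

3.3819 eV


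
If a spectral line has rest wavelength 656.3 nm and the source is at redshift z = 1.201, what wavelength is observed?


lam_obs = lam_emit * (1 + z) = 656.3 * (1 + 1.201) = 1444.5163

1444.5163 nm


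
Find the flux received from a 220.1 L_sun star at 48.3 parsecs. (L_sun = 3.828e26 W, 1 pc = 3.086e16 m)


F = L / (4*pi*d^2) = 8.425e+28 / (4*pi*(1.491e+18)^2) = 3.018e-09

3.018e-09 W/m^2


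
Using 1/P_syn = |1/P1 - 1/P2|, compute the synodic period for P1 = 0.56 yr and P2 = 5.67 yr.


1/P_syn = |1/P1 - 1/P2| = |1/0.56 - 1/5.67| => P_syn = 0.6214

0.6214 years


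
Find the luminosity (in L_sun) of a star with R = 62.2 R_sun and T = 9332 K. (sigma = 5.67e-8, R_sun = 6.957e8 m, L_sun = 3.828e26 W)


R = 62.2 * 6.957e8 m = 4.327254e+10 m. L = 4*pi*R^2*sigma*T^4 = 4*pi*(4.327254e+10)^2 * 5.67e-8 * 9332^4 = 1.011851126e+31 W. L/L_sun = 1.011851126e+31 / 3.828e26 = 26432.8925

26432.8925 L_sun


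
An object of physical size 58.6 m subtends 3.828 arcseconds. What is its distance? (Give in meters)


D = size / theta_rad, theta_rad = 3.828 * pi/(180*3600) = 1.856e-05, D = 3.158e+06

3.158e+06 m


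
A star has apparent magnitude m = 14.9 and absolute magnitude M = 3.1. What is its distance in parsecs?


d = 10^((m - M + 5)/5) = 10^((14.9 - 3.1 + 5)/5) = 2290.8677

2290.8677 pc


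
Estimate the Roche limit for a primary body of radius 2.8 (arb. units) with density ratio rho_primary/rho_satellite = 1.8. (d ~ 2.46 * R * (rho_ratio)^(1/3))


d_Roche = 2.46 * 2.8 * 1.8^(1/3) = 8.3788

8.3788


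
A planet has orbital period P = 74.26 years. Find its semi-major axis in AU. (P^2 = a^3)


a = P^(2/3) = 74.26^(2/3) = 17.6673

17.6673 AU


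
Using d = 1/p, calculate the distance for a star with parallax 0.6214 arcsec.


d = 1/p = 1/0.6214 = 1.6093

1.6093 pc


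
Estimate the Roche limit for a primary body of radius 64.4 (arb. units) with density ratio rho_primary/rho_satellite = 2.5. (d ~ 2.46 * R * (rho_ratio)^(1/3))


d_Roche = 2.46 * 64.4 * 2.5^(1/3) = 215.0144

215.0144


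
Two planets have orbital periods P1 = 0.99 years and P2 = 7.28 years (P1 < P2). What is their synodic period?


1/P_syn = |1/P1 - 1/P2| = |1/0.99 - 1/7.28| => P_syn = 1.1458

1.1458 years


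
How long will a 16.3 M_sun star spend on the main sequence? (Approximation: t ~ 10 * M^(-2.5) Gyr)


t = 10 * M^(-2.5) = 10 * 16.3^(-2.5) = 0.0093

0.0093 Gyr


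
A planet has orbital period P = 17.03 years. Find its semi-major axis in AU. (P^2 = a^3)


a = P^(2/3) = 17.03^(2/3) = 6.6193

6.6193 AU


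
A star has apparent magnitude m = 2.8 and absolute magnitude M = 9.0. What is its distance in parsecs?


d = 10^((m - M + 5)/5) = 10^((2.8 - 9.0 + 5)/5) = 0.5754

0.5754 pc


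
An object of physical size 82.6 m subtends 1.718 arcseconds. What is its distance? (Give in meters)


D = size / theta_rad, theta_rad = 1.718 * pi/(180*3600) = 8.329e-06, D = 9.917e+06

9.917e+06 m


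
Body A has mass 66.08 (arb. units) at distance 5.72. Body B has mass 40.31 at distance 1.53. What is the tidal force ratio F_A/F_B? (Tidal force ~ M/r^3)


Ratio = (M1/r1^3) / (M2/r2^3) = (66.08/5.72^3) / (40.31/1.53^3) = 0.0314

0.0314


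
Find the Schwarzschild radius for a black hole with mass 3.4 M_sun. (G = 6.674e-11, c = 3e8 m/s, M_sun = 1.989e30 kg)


M = 3.4 * 1.989e30 kg = 6.7626e+30 kg. rs = 2GM/c^2 = 2 * 6.674e-11 * 6.7626e+30 / (3e8)^2 = 10029.6872

10029.6872 m


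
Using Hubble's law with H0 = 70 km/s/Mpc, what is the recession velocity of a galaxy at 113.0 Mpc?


v = H0 * d = 70 * 113.0 = 7910.0

7910.0 km/s


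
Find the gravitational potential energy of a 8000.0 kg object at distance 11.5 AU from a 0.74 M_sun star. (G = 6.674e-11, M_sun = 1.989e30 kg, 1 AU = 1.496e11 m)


M = 0.74 * 1.989e30 kg = 1.47186e+30 kg; r = 11.5 AU * 1.496e11 m/AU = 1.7204e+12 m. U = -GM*m/r = -(6.674e-11 * 1.47186e+30 * 8000.0) / 1.7204e+12 = -4.568e+11

-4.568e+11 J


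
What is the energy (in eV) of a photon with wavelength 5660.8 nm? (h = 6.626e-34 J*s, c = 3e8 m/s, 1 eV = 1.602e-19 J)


E = hc/lambda = 6.626e-34 * 3e8 / 5.661e-06 = 3.512e-20 J = 0.2192 eV

0.2192 eV


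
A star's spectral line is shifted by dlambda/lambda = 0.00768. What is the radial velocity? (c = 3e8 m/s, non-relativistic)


v = (dlambda/lambda) * c = 0.00768 * 3e8 = 2.304e+06

2.304e+06 m/s


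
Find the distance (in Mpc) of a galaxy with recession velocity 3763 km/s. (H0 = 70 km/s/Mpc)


d = v / H0 = 3763 / 70 = 53.7571

53.7571 Mpc


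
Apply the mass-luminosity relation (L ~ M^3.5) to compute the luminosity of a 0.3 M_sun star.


L/L_sun = (M/M_sun)^3.5 = 0.3^3.5 = 0.0148

0.0148 L_sun


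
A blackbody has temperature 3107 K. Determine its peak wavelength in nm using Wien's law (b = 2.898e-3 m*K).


lam_max = b / T = 2.898e-3 / 3107 = 9.327e-07 m = 932.7325 nm

932.7325 nm


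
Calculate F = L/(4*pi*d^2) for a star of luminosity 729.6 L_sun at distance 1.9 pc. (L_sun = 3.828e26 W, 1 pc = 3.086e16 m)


F = L / (4*pi*d^2) = 2.793e+29 / (4*pi*(5.863e+16)^2) = 6.465e-06

6.465e-06 W/m^2


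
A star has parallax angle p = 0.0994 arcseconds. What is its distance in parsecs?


d = 1/p = 1/0.0994 = 10.0604

10.0604 pc


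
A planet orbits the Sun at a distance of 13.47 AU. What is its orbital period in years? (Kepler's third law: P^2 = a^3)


P = a^(3/2) = 13.47^1.5 = 49.4369

49.4369 years


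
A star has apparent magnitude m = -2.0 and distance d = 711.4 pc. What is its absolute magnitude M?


M = m - 5*log10(d) + 5 = -2.0 - 5*log10(711.4) + 5 = -11.2606

-11.2606


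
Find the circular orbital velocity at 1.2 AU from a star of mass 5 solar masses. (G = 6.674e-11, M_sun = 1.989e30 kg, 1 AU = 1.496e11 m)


v = sqrt(GM/r) = sqrt(6.674e-11 * 9.945e+30 / 1.795e+11) = 60804.9695

60804.9695 m/s


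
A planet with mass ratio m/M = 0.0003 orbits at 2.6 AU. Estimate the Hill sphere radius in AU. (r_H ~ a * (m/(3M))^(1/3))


r_H = a * (m/3M)^(1/3) = 2.6 * (0.0003/3)^(1/3) = 0.1207

0.1207 AU


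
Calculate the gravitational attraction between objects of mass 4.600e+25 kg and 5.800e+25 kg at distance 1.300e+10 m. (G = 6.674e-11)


F = G*m1*m2/r^2 = 6.674e-11 * 4.600e+25 * 5.800e+25 / (1.300e+10)^2 = 6.674e-11 * 2.668e+51 / 1.690e+20 = 1.054e+21

1.054e+21 N


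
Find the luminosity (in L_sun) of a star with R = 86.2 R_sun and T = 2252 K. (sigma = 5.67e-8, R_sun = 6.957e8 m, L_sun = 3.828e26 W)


R = 86.2 * 6.957e8 m = 5.996934e+10 m. L = 4*pi*R^2*sigma*T^4 = 4*pi*(5.996934e+10)^2 * 5.67e-8 * 2252^4 = 6.590600789e+28 W. L/L_sun = 6.590600789e+28 / 3.828e26 = 172.1683

172.1683 L_sun


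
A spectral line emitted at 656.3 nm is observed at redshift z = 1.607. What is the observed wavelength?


lam_obs = lam_emit * (1 + z) = 656.3 * (1 + 1.607) = 1710.9741

1710.9741 nm


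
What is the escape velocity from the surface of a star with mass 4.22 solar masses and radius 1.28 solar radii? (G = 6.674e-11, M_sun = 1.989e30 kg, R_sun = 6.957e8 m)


M = 4.22 * 1.989e30 kg = 8.39358e+30 kg; R = 1.28 * 6.957e8 m = 8.90496e+08 m. v_esc = sqrt(2GM/R) = sqrt(2 * 6.674e-11 * 8.39358e+30 / 8.90496e+08) = 1.122e+06

1.122e+06 m/s


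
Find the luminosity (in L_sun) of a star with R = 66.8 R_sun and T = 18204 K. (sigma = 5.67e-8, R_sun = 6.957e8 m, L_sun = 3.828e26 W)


R = 66.8 * 6.957e8 m = 4.647276e+10 m. L = 4*pi*R^2*sigma*T^4 = 4*pi*(4.647276e+10)^2 * 5.67e-8 * 18204^4 = 1.689885042e+32 W. L/L_sun = 1.689885042e+32 / 3.828e26 = 441453.7728

441453.7728 L_sun


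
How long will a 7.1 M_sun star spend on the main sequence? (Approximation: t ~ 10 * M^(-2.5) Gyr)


t = 10 * M^(-2.5) = 10 * 7.1^(-2.5) = 0.0744

0.0744 Gyr


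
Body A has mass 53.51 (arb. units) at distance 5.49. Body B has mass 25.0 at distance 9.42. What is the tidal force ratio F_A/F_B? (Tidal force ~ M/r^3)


Ratio = (M1/r1^3) / (M2/r2^3) = (53.51/5.49^3) / (25.0/9.42^3) = 10.8126

10.8126


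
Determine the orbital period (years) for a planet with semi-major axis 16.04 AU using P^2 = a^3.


P = a^(3/2) = 16.04^1.5 = 64.2401

64.2401 years


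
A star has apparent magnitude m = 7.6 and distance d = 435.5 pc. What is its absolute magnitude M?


M = m - 5*log10(d) + 5 = 7.6 - 5*log10(435.5) + 5 = -0.5949

-0.5949


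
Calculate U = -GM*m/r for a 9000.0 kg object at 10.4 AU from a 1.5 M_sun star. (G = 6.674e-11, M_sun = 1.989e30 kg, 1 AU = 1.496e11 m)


M = 1.5 * 1.989e30 kg = 2.9835e+30 kg; r = 10.4 AU * 1.496e11 m/AU = 1.55584e+12 m. U = -GM*m/r = -(6.674e-11 * 2.9835e+30 * 9000.0) / 1.55584e+12 = -1.152e+12

-1.152e+12 J


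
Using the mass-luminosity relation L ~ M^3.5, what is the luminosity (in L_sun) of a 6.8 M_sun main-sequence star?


L/L_sun = (M/M_sun)^3.5 = 6.8^3.5 = 819.9383

819.9383 L_sun


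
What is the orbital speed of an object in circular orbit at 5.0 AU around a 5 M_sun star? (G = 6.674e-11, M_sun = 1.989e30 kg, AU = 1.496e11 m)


v = sqrt(GM/r) = sqrt(6.674e-11 * 9.945e+30 / 7.480e+11) = 29788.2298

29788.2298 m/s


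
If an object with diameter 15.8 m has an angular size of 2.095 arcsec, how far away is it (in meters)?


D = size / theta_rad, theta_rad = 2.095 * pi/(180*3600) = 1.016e-05, D = 1.556e+06

1.556e+06 m


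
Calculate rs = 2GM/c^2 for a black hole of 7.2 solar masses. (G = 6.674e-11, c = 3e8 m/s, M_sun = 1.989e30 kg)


M = 7.2 * 1.989e30 kg = 1.43208e+31 kg. rs = 2GM/c^2 = 2 * 6.674e-11 * 1.43208e+31 / (3e8)^2 = 21239.3376

21239.3376 m


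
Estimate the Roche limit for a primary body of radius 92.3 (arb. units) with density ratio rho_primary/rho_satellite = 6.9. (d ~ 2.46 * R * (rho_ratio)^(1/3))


d_Roche = 2.46 * 92.3 * 6.9^(1/3) = 432.2681

432.2681


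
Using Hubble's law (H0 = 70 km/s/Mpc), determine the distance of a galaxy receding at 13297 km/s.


d = v / H0 = 13297 / 70 = 189.9571

189.9571 Mpc


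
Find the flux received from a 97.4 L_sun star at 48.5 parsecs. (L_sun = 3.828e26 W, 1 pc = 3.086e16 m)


F = L / (4*pi*d^2) = 3.728e+28 / (4*pi*(1.497e+18)^2) = 1.324e-09

1.324e-09 W/m^2


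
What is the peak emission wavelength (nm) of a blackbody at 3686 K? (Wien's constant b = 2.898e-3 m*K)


lam_max = b / T = 2.898e-3 / 3686 = 7.862e-07 m = 786.2181 nm

786.2181 nm


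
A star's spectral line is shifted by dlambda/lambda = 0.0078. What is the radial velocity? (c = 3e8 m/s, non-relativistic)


v = (dlambda/lambda) * c = 0.0078 * 3e8 = 2.340e+06

2.340e+06 m/s


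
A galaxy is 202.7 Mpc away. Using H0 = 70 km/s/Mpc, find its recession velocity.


v = H0 * d = 70 * 202.7 = 14189.0

14189.0 km/s


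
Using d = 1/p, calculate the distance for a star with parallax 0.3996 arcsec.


d = 1/p = 1/0.3996 = 2.5025

2.5025 pc


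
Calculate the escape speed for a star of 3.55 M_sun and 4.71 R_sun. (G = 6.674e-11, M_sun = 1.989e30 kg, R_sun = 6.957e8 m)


M = 3.55 * 1.989e30 kg = 7.06095e+30 kg; R = 4.71 * 6.957e8 m = 3.276747e+09 m. v_esc = sqrt(2GM/R) = sqrt(2 * 6.674e-11 * 7.06095e+30 / 3.276747e+09) = 536312.8612

536312.8612 m/s


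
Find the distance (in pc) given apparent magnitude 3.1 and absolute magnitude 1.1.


d = 10^((m - M + 5)/5) = 10^((3.1 - 1.1 + 5)/5) = 25.1189

25.1189 pc


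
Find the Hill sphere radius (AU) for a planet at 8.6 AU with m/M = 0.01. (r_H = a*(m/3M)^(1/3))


r_H = a * (m/3M)^(1/3) = 8.6 * (0.01/3)^(1/3) = 1.2847

1.2847 AU


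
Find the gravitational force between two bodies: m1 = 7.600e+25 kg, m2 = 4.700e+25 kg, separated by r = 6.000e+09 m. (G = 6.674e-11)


F = G*m1*m2/r^2 = 6.674e-11 * 7.600e+25 * 4.700e+25 / (6.000e+09)^2 = 6.674e-11 * 3.572e+51 / 3.600e+19 = 6.622e+21

6.622e+21 N


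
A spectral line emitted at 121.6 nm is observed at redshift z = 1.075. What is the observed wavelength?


lam_obs = lam_emit * (1 + z) = 121.6 * (1 + 1.075) = 252.32

252.32 nm


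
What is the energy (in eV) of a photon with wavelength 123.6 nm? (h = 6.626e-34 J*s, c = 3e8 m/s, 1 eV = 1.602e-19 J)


E = hc/lambda = 6.626e-34 * 3e8 / 1.236e-07 = 1.608e-18 J = 10.039 eV

10.039 eV


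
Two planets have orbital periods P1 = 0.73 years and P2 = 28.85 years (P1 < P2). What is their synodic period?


1/P_syn = |1/P1 - 1/P2| = |1/0.73 - 1/28.85| => P_syn = 0.749

0.749 years


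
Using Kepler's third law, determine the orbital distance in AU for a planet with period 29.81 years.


a = P^(2/3) = 29.81^(2/3) = 9.6141

9.6141 AU


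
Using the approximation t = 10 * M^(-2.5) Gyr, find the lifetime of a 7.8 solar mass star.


t = 10 * M^(-2.5) = 10 * 7.8^(-2.5) = 0.0589

0.0589 Gyr


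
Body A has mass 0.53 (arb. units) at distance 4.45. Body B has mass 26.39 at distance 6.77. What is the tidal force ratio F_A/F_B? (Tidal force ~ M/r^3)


Ratio = (M1/r1^3) / (M2/r2^3) = (0.53/4.45^3) / (26.39/6.77^3) = 0.0707

0.0707


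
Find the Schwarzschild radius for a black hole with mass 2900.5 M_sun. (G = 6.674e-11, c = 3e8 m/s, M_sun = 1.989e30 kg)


M = 2900.5 * 1.989e30 kg = 5.7690945e+33 kg. rs = 2GM/c^2 = 2 * 6.674e-11 * 5.7690945e+33 / (3e8)^2 = 8.556e+06

8.556e+06 m


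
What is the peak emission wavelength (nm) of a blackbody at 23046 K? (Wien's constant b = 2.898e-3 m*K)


lam_max = b / T = 2.898e-3 / 23046 = 1.257e-07 m = 125.7485 nm

125.7485 nm


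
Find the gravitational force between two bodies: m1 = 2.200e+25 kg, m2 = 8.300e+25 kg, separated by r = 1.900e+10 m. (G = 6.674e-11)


F = G*m1*m2/r^2 = 6.674e-11 * 2.200e+25 * 8.300e+25 / (1.900e+10)^2 = 6.674e-11 * 1.826e+51 / 3.610e+20 = 3.376e+20

3.376e+20 N


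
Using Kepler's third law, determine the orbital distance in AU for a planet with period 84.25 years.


a = P^(2/3) = 84.25^(2/3) = 19.2182

19.2182 AU


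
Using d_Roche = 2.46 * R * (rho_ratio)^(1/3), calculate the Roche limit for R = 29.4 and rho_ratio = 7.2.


d_Roche = 2.46 * 29.4 * 7.2^(1/3) = 139.6561

139.6561


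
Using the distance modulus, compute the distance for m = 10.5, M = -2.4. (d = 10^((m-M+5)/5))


d = 10^((m - M + 5)/5) = 10^((10.5 - -2.4 + 5)/5) = 3801.894

3801.894 pc


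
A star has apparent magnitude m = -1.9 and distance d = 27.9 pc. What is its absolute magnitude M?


M = m - 5*log10(d) + 5 = -1.9 - 5*log10(27.9) + 5 = -4.128

-4.128


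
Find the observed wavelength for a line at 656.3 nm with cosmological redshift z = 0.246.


lam_obs = lam_emit * (1 + z) = 656.3 * (1 + 0.246) = 817.7498

817.7498 nm


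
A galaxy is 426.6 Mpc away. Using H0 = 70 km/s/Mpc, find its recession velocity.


v = H0 * d = 70 * 426.6 = 29862.0

29862.0 km/s


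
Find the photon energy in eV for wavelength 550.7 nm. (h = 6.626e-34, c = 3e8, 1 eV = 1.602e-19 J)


E = hc/lambda = 6.626e-34 * 3e8 / 5.507e-07 = 3.610e-19 J = 2.2532 eV

2.2532 eV


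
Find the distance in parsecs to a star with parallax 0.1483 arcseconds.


d = 1/p = 1/0.1483 = 6.7431

6.7431 pc


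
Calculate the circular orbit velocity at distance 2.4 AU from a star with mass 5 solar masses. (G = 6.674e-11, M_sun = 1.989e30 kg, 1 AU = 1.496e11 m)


v = sqrt(GM/r) = sqrt(6.674e-11 * 9.945e+30 / 3.590e+11) = 42995.6063

42995.6063 m/s


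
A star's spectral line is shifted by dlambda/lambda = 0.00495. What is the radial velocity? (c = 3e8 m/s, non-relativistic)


v = (dlambda/lambda) * c = 0.00495 * 3e8 = 1.485e+06

1.485e+06 m/s


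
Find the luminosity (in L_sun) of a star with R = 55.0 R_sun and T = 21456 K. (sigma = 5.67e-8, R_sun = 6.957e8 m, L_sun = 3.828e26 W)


R = 55.0 * 6.957e8 m = 3.82635e+10 m. L = 4*pi*R^2*sigma*T^4 = 4*pi*(3.82635e+10)^2 * 5.67e-8 * 21456^4 = 2.210840189e+32 W. L/L_sun = 2.210840189e+32 / 3.828e26 = 577544.459

577544.459 L_sun


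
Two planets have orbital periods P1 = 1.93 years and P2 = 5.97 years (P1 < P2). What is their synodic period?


1/P_syn = |1/P1 - 1/P2| = |1/1.93 - 1/5.97| => P_syn = 2.852

2.852 years


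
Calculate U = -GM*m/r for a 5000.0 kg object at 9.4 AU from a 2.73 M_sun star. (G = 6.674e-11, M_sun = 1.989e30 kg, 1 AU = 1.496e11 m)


M = 2.73 * 1.989e30 kg = 5.42997e+30 kg; r = 9.4 AU * 1.496e11 m/AU = 1.40624e+12 m. U = -GM*m/r = -(6.674e-11 * 5.42997e+30 * 5000.0) / 1.40624e+12 = -1.289e+12

-1.289e+12 J


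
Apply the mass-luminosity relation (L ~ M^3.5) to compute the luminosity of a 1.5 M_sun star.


L/L_sun = (M/M_sun)^3.5 = 1.5^3.5 = 4.1335

4.1335 L_sun


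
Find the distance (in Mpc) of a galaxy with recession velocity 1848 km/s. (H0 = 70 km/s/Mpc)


d = v / H0 = 1848 / 70 = 26.4

26.4 Mpc


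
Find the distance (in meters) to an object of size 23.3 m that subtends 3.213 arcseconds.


D = size / theta_rad, theta_rad = 3.213 * pi/(180*3600) = 1.558e-05, D = 1.496e+06

1.496e+06 m


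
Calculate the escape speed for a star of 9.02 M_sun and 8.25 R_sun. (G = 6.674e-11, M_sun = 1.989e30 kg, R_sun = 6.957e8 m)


M = 9.02 * 1.989e30 kg = 1.794078e+31 kg; R = 8.25 * 6.957e8 m = 5.739525e+09 m. v_esc = sqrt(2GM/R) = sqrt(2 * 6.674e-11 * 1.794078e+31 / 5.739525e+09) = 645937.924

645937.924 m/s


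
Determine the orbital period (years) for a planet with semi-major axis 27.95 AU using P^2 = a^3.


P = a^(3/2) = 27.95^1.5 = 147.7654

147.7654 years


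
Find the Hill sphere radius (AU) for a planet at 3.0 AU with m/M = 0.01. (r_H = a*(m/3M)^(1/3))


r_H = a * (m/3M)^(1/3) = 3.0 * (0.01/3)^(1/3) = 0.4481

0.4481 AU


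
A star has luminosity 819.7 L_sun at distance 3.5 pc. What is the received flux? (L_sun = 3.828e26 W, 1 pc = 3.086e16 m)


F = L / (4*pi*d^2) = 3.138e+29 / (4*pi*(1.080e+17)^2) = 2.140e-06

2.140e-06 W/m^2


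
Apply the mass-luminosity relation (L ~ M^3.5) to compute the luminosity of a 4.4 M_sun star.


L/L_sun = (M/M_sun)^3.5 = 4.4^3.5 = 178.6835

178.6835 L_sun


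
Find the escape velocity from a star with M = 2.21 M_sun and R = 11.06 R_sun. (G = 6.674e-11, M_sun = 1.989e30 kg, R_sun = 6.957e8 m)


M = 2.21 * 1.989e30 kg = 4.39569e+30 kg; R = 11.06 * 6.957e8 m = 7.694442e+09 m. v_esc = sqrt(2GM/R) = sqrt(2 * 6.674e-11 * 4.39569e+30 / 7.694442e+09) = 276142.3791

276142.3791 m/s


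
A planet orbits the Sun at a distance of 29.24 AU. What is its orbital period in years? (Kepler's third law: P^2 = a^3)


P = a^(3/2) = 29.24^1.5 = 158.1124

158.1124 years


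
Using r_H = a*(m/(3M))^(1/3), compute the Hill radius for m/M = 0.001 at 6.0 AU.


r_H = a * (m/3M)^(1/3) = 6.0 * (0.001/3)^(1/3) = 0.416

0.416 AU


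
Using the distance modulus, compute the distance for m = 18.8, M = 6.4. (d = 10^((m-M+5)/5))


d = 10^((m - M + 5)/5) = 10^((18.8 - 6.4 + 5)/5) = 3019.9517

3019.9517 pc


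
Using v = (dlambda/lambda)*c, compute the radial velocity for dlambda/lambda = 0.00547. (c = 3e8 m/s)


v = (dlambda/lambda) * c = 0.00547 * 3e8 = 1.641e+06

1.641e+06 m/s


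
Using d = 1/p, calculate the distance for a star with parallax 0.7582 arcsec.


d = 1/p = 1/0.7582 = 1.3189

1.3189 pc


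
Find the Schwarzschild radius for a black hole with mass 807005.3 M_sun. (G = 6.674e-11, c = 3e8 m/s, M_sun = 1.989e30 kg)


M = 807005.3 * 1.989e30 kg = 1.605133542e+36 kg. rs = 2GM/c^2 = 2 * 6.674e-11 * 1.605133542e+36 / (3e8)^2 = 2.381e+09

2.381e+09 m


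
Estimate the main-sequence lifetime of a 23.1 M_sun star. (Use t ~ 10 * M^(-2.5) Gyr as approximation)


t = 10 * M^(-2.5) = 10 * 23.1^(-2.5) = 0.0039

0.0039 Gyr


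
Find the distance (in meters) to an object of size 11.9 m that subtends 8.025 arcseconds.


D = size / theta_rad, theta_rad = 8.025 * pi/(180*3600) = 3.891e-05, D = 305863.0772

305863.0772 m


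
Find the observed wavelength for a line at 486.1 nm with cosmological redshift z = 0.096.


lam_obs = lam_emit * (1 + z) = 486.1 * (1 + 0.096) = 532.7656

532.7656 nm


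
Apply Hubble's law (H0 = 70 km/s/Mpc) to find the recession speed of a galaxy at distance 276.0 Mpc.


v = H0 * d = 70 * 276.0 = 19320.0

19320.0 km/s


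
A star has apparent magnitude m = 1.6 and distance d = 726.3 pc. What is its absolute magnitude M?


M = m - 5*log10(d) + 5 = 1.6 - 5*log10(726.3) + 5 = -7.7056

-7.7056


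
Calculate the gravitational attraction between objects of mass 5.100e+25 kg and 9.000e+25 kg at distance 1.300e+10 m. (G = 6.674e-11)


F = G*m1*m2/r^2 = 6.674e-11 * 5.100e+25 * 9.000e+25 / (1.300e+10)^2 = 6.674e-11 * 4.590e+51 / 1.690e+20 = 1.813e+21

1.813e+21 N


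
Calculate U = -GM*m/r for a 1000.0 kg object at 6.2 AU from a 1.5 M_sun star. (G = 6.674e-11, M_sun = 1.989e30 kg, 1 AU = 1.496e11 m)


M = 1.5 * 1.989e30 kg = 2.9835e+30 kg; r = 6.2 AU * 1.496e11 m/AU = 9.2752e+11 m. U = -GM*m/r = -(6.674e-11 * 2.9835e+30 * 1000.0) / 9.2752e+11 = -2.147e+11

-2.147e+11 J


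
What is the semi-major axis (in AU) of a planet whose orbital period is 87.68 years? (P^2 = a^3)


a = P^(2/3) = 87.68^(2/3) = 19.7364

19.7364 AU


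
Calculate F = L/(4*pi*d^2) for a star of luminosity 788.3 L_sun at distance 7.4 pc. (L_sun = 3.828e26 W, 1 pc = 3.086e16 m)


F = L / (4*pi*d^2) = 3.018e+29 / (4*pi*(2.284e+17)^2) = 4.605e-07

4.605e-07 W/m^2


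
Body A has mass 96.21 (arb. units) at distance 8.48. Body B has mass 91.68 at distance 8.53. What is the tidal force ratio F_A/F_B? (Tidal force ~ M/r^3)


Ratio = (M1/r1^3) / (M2/r2^3) = (96.21/8.48^3) / (91.68/8.53^3) = 1.0681

1.0681


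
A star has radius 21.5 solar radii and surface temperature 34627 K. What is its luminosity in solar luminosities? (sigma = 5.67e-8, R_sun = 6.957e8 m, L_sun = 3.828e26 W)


R = 21.5 * 6.957e8 m = 1.495755e+10 m. L = 4*pi*R^2*sigma*T^4 = 4*pi*(1.495755e+10)^2 * 5.67e-8 * 34627^4 = 2.29178207e+32 W. L/L_sun = 2.29178207e+32 / 3.828e26 = 598689.1509

598689.1509 L_sun


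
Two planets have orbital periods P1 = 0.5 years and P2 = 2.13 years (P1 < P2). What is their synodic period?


1/P_syn = |1/P1 - 1/P2| = |1/0.5 - 1/2.13| => P_syn = 0.6534

0.6534 years


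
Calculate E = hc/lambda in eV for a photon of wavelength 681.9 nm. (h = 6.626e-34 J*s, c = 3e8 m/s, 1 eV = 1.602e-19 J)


E = hc/lambda = 6.626e-34 * 3e8 / 6.819e-07 = 2.915e-19 J = 1.8197 eV

1.8197 eV


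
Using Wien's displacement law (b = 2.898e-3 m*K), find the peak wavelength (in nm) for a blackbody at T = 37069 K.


lam_max = b / T = 2.898e-3 / 37069 = 7.818e-08 m = 78.1785 nm

78.1785 nm


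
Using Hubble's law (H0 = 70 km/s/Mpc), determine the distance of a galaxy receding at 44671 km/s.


d = v / H0 = 44671 / 70 = 638.1571

638.1571 Mpc


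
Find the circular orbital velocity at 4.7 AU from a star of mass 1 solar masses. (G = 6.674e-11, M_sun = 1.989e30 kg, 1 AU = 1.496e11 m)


v = sqrt(GM/r) = sqrt(6.674e-11 * 1.989e+30 / 7.031e+11) = 13740.2858

13740.2858 m/s


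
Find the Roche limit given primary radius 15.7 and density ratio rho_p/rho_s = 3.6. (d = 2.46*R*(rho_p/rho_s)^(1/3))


d_Roche = 2.46 * 15.7 * 3.6^(1/3) = 59.1928

59.1928


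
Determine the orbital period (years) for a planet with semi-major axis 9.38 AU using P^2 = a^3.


P = a^(3/2) = 9.38^1.5 = 28.7279

28.7279 years


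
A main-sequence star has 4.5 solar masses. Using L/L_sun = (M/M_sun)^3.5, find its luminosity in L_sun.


L/L_sun = (M/M_sun)^3.5 = 4.5^3.5 = 193.3053

193.3053 L_sun


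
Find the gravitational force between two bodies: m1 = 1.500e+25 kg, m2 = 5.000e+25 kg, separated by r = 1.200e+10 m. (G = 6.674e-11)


F = G*m1*m2/r^2 = 6.674e-11 * 1.500e+25 * 5.000e+25 / (1.200e+10)^2 = 6.674e-11 * 7.500e+50 / 1.440e+20 = 3.476e+20

3.476e+20 N


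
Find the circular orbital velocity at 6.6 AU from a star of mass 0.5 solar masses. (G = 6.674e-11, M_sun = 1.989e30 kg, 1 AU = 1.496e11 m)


v = sqrt(GM/r) = sqrt(6.674e-11 * 9.945e+29 / 9.874e+11) = 8198.9404

8198.9404 m/s


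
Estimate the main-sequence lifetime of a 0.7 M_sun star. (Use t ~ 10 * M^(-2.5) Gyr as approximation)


t = 10 * M^(-2.5) = 10 * 0.7^(-2.5) = 24.3924

24.3924 Gyr


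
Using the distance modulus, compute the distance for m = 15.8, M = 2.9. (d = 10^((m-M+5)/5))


d = 10^((m - M + 5)/5) = 10^((15.8 - 2.9 + 5)/5) = 3801.894

3801.894 pc


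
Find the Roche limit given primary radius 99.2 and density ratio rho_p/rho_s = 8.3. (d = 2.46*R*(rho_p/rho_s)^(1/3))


d_Roche = 2.46 * 99.2 * 8.3^(1/3) = 494.0901

494.0901


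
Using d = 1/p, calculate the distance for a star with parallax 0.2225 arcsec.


d = 1/p = 1/0.2225 = 4.4944

4.4944 pc


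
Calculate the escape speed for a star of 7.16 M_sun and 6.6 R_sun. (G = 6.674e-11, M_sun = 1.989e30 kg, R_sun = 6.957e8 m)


M = 7.16 * 1.989e30 kg = 1.424124e+31 kg; R = 6.6 * 6.957e8 m = 4.59162e+09 m. v_esc = sqrt(2GM/R) = sqrt(2 * 6.674e-11 * 1.424124e+31 / 4.59162e+09) = 643426.6312

643426.6312 m/s


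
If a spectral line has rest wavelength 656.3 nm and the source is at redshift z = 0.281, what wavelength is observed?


lam_obs = lam_emit * (1 + z) = 656.3 * (1 + 0.281) = 840.7203

840.7203 nm


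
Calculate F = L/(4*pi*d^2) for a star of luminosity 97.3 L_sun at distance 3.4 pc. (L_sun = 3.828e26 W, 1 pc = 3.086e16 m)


F = L / (4*pi*d^2) = 3.725e+28 / (4*pi*(1.049e+17)^2) = 2.692e-07

2.692e-07 W/m^2


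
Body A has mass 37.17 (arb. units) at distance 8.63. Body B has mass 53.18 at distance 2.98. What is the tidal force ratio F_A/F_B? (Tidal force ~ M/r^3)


Ratio = (M1/r1^3) / (M2/r2^3) = (37.17/8.63^3) / (53.18/2.98^3) = 0.0288

0.0288


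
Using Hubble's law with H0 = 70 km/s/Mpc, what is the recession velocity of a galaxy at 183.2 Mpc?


v = H0 * d = 70 * 183.2 = 12824.0

12824.0 km/s


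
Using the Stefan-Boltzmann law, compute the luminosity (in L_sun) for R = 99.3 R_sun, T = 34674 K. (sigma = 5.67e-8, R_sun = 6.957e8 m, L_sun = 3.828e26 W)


R = 99.3 * 6.957e8 m = 6.908301e+10 m. L = 4*pi*R^2*sigma*T^4 = 4*pi*(6.908301e+10)^2 * 5.67e-8 * 34674^4 = 4.915313314e+33 W. L/L_sun = 4.915313314e+33 / 3.828e26 = 1.284e+07

1.284e+07 L_sun


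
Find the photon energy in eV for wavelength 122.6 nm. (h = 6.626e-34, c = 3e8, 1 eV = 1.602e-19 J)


E = hc/lambda = 6.626e-34 * 3e8 / 1.226e-07 = 1.621e-18 J = 10.1209 eV

10.1209 eV


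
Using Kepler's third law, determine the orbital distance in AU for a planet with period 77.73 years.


a = P^(2/3) = 77.73^(2/3) = 18.2135

18.2135 AU


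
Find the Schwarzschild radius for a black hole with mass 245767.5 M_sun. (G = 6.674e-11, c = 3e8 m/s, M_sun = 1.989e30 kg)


M = 245767.5 * 1.989e30 kg = 4.888315575e+35 kg. rs = 2GM/c^2 = 2 * 6.674e-11 * 4.888315575e+35 / (3e8)^2 = 7.250e+08

7.250e+08 m


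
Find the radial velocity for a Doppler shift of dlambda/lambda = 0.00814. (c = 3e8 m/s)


v = (dlambda/lambda) * c = 0.00814 * 3e8 = 2.442e+06

2.442e+06 m/s


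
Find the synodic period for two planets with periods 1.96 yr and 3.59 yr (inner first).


1/P_syn = |1/P1 - 1/P2| = |1/1.96 - 1/3.59| => P_syn = 4.3168

4.3168 years


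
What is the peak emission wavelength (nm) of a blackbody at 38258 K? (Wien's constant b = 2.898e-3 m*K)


lam_max = b / T = 2.898e-3 / 38258 = 7.575e-08 m = 75.7489 nm

75.7489 nm


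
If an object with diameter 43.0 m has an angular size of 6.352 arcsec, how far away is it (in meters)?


D = size / theta_rad, theta_rad = 6.352 * pi/(180*3600) = 3.080e-05, D = 1.396e+06

1.396e+06 m


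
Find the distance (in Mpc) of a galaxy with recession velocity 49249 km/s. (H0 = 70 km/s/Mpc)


d = v / H0 = 49249 / 70 = 703.5571

703.5571 Mpc


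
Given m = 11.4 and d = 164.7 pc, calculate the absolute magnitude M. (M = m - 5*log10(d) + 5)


M = m - 5*log10(d) + 5 = 11.4 - 5*log10(164.7) + 5 = 5.3165

5.3165


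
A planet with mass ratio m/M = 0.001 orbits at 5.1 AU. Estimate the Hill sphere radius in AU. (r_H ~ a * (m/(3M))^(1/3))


r_H = a * (m/3M)^(1/3) = 5.1 * (0.001/3)^(1/3) = 0.3536

0.3536 AU


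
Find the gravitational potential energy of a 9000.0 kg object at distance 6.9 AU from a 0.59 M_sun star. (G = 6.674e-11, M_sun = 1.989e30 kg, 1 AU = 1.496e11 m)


M = 0.59 * 1.989e30 kg = 1.17351e+30 kg; r = 6.9 AU * 1.496e11 m/AU = 1.03224e+12 m. U = -GM*m/r = -(6.674e-11 * 1.17351e+30 * 9000.0) / 1.03224e+12 = -6.829e+11

-6.829e+11 J


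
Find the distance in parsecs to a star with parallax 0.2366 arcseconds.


d = 1/p = 1/0.2366 = 4.2265

4.2265 pc


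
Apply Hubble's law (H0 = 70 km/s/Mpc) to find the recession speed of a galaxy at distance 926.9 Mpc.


v = H0 * d = 70 * 926.9 = 64883.0

64883.0 km/s


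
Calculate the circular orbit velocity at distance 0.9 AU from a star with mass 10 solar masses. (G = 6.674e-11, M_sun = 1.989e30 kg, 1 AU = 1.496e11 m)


v = sqrt(GM/r) = sqrt(6.674e-11 * 1.989e+31 / 1.346e+11) = 99294.0994

99294.0994 m/s


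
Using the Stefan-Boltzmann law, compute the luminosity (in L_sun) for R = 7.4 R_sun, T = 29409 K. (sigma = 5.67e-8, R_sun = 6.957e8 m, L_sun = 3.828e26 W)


R = 7.4 * 6.957e8 m = 5.14818e+09 m. L = 4*pi*R^2*sigma*T^4 = 4*pi*(5.14818e+09)^2 * 5.67e-8 * 29409^4 = 1.412607145e+31 W. L/L_sun = 1.412607145e+31 / 3.828e26 = 36901.963

36901.963 L_sun


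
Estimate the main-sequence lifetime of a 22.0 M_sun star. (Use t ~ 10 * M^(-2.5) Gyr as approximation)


t = 10 * M^(-2.5) = 10 * 22.0^(-2.5) = 0.0044

0.0044 Gyr


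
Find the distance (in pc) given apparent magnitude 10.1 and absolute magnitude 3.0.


d = 10^((m - M + 5)/5) = 10^((10.1 - 3.0 + 5)/5) = 263.0268

263.0268 pc


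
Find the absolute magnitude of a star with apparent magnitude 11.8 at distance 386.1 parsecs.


M = m - 5*log10(d) + 5 = 11.8 - 5*log10(386.1) + 5 = 3.8665

3.8665


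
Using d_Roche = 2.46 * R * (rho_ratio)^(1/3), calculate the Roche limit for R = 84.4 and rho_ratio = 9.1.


d_Roche = 2.46 * 84.4 * 9.1^(1/3) = 433.469

433.469


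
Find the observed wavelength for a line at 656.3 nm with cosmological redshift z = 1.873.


lam_obs = lam_emit * (1 + z) = 656.3 * (1 + 1.873) = 1885.5499

1885.5499 nm


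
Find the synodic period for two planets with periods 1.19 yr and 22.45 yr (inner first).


1/P_syn = |1/P1 - 1/P2| = |1/1.19 - 1/22.45| => P_syn = 1.2566

1.2566 years


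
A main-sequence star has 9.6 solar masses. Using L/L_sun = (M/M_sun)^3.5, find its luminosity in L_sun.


L/L_sun = (M/M_sun)^3.5 = 9.6^3.5 = 2741.2542

2741.2542 L_sun


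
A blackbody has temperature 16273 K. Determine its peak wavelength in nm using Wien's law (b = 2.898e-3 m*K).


lam_max = b / T = 2.898e-3 / 16273 = 1.781e-07 m = 178.0864 nm

178.0864 nm


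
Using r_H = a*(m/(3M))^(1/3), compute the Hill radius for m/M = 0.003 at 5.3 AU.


r_H = a * (m/3M)^(1/3) = 5.3 * (0.003/3)^(1/3) = 0.53

0.53 AU
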